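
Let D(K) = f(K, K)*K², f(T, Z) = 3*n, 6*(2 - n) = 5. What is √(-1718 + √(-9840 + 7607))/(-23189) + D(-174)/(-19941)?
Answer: -35322/6647 - √(-1718 + I*√2233)/23189 ≈ -5.314 - 0.0017876*I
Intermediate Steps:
n = 7/6 (n = 2 - ⅙*5 = 2 - ⅚ = 7/6 ≈ 1.1667)
f(T, Z) = 7/2 (f(T, Z) = 3*(7/6) = 7/2)
D(K) = 7*K²/2
√(-1718 + √(-9840 + 7607))/(-23189) + D(-174)/(-19941) = √(-1718 + √(-9840 + 7607))/(-23189) + ((7/2)*(-174)²)/(-19941) = √(-1718 + √(-2233))*(-1/23189) + ((7/2)*30276)*(-1/19941) = √(-1718 + I*√2233)*(-1/23189) + 105966*(-1/19941) = -√(-1718 + I*√2233)/23189 - 35322/6647 = -35322/6647 - √(-1718 + I*√2233)/23189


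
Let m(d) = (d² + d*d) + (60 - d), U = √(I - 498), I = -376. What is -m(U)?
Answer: 1688 + I*√874 ≈ 1688.0 + 29.563*I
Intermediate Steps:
U = I*√874 (U = √(-376 - 498) = √(-874) = I*√874 ≈ 29.563*I)
m(d) = 60 - d + 2*d² (m(d) = (d² + d²) + (60 - d) = 2*d² + (60 - d) = 60 - d + 2*d²)
-m(U) = -(60 - I*√874 + 2*(I*√874)²) = -(60 - I*√874 + 2*(-874)) = -(60 - I*√874 - 1748) = -(-1688 - I*√874) = 1688 + I*√874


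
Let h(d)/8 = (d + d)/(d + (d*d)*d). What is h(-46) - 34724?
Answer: -73510692/2117 ≈ -34724.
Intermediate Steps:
h(d) = 16*d/(d + d³) (h(d) = 8*((d + d)/(d + (d*d)*d)) = 8*((2*d)/(d + d²*d)) = 8*((2*d)/(d + d³)) = 8*(2*d/(d + d³)) = 16*d/(d + d³))
h(-46) - 34724 = 16/(1 + (-46)²) - 34724 = 16/(1 + 2116) - 34724 = 16/2117 - 34724 = -73510692/2117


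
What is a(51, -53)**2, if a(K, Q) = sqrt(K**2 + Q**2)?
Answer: 5410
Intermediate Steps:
a(51, -53)**2 = (sqrt(51**2 + (-53)**2))**2 = (sqrt(2601 + 2809))**2 = (sqrt(5410))**2 = 5410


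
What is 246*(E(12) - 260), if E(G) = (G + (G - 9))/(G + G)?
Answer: -255225/4 ≈ -63806.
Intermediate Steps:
E(G) = (-9 + 2*G)/(2*G) (E(G) = (G + (-9 + G))/((2*G)) = (-9 + 2*G)*(1/(2*G)) = (-9 + 2*G)/(2*G))
246*(E(12) - 260) = 246*((-9/2 + 12)/12 - 260) = 246*((1/12)*(15/2) - 260) = 246*(5/8 - 260) = 246*(-2075/8) = -255225/4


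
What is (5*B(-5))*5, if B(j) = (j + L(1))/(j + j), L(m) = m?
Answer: 10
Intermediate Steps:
B(j) = (1 + j)/(2*j) (B(j) = (j + 1)/(j + j) = (1 + j)/((2*j)) = (1 + j)*(1/(2*j)) = (1 + j)/(2*j))
(5*B(-5))*5 = (5*((1/2)*(1 - 5)/(-5)))*5 = (5*((1/2)*(-1/5)*(-4)))*5 = (5*(2/5))*5 = 2*5 = 10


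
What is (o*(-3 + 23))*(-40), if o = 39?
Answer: -31200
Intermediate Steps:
(o*(-3 + 23))*(-40) = (39*(-3 + 23))*(-40) = (39*20)*(-40) = 780*(-40) = -31200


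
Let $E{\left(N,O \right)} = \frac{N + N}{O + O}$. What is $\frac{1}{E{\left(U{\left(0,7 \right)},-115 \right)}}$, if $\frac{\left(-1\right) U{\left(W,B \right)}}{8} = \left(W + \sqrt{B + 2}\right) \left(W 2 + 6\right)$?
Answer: $\frac{115}{144} \approx 0.79861$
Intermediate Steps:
$U{\left(W,B \right)} = - 8 \left(6 + 2 W\right) \left(W + \sqrt{2 + B}\right)$ ($U{\left(W,B \right)} = - 8 \left(W + \sqrt{B + 2}\right) \left(W 2 + 6\right) = - 8 \left(W + \sqrt{2 + B}\right) \left(2 W + 6\right) = - 8 \left(W + \sqrt{2 + B}\right) \left(6 + 2 W\right) = - 8 \left(6 + 2 W\right) \left(W + \sqrt{2 + B}\right)$)
$E{\left(N,O \right)} = \frac{N}{O}$ ($E{\left(N,O \right)} = \frac{2 N}{2 O} = 2 N \frac{1}{2 O} = \frac{N}{O}$)
$\frac{1}{E{\left(U{\left(0,7 \right)},-115 \right)}} = \frac{1}{\left(\left(-48\right) 0 - 48 \sqrt{2 + 7} - 16 \cdot 0^{2} - 0 \sqrt{2 + 7}\right) \frac{1}{-115}} = \frac{1}{\left(0 - 48 \sqrt{9} - 0 - 0 \sqrt{9}\right) \left(- \frac{1}{115}\right)} = \frac{1}{\left(0 - 144 + 0 - 0 \cdot 3\right) \left(- \frac{1}{115}\right)} = \frac{1}{\left(0 - 144 + 0 + 0\right) \left(- \frac{1}{115}\right)} = \frac{1}{\left(-144\right) \left(- \frac{1}{115}\right)} = \frac{1}{\frac{144}{115}} = \frac{115}{144}$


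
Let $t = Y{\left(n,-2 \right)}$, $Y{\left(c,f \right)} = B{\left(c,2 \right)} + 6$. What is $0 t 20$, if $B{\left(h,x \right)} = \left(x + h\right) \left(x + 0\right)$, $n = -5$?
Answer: $0$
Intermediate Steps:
$B{\left(h,x \right)} = x \left(h + x\right)$ ($B{\left(h,x \right)} = \left(h + x\right) x = x \left(h + x\right)$)
$Y{\left(c,f \right)} = 10 + 2 c$ ($Y{\left(c,f \right)} = 2 \left(c + 2\right) + 6 = 2 \left(2 + c\right) + 6 = \left(4 + 2 c\right) + 6 = 10 + 2 c$)
$t = 0$ ($t = 10 + 2 \left(-5\right) = 10 - 10 = 0$)
$0 t 20 = 0 \cdot 0 \cdot 20 = 0 \cdot 20 = 0$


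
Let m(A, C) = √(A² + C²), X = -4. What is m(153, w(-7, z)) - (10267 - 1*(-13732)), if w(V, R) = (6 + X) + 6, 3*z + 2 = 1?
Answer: -23999 + √23473 ≈ -23846.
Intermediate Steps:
z = -⅓ (z = -⅔ + (⅓)*1 = -⅔ + ⅓ = -⅓ ≈ -0.33333)
w(V, R) = 8 (w(V, R) = (6 - 4) + 6 = 2 + 6 = 8)
m(153, w(-7, z)) - (10267 - 1*(-13732)) = √(153² + 8²) - (10267 - 1*(-13732)) = √(23409 + 64) - (10267 + 13732) = √23473 - 1*23999 = √23473 - 23999 = -23999 + √23473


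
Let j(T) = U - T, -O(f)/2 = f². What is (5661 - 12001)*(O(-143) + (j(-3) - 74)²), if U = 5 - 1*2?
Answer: 229977160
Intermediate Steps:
U = 3 (U = 5 - 2 = 3)
O(f) = -2*f²
j(T) = 3 - T
(5661 - 12001)*(O(-143) + (j(-3) - 74)²) = (5661 - 12001)*(-2*(-143)² + ((3 - 1*(-3)) - 74)²) = -6340*(-2*20449 + ((3 + 3) - 74)²) = -6340*(-40898 + (6 - 74)²) = -6340*(-40898 + (-68)²) = -6340*(-40898 + 4624) = -6340*(-36274) = 229977160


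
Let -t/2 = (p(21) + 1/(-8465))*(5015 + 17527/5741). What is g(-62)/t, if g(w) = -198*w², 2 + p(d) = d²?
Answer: 4623523736535/26764193507507 ≈ 0.17275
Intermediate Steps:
p(d) = -2 + d²
t = -214113548060056/48597565 (t = -2*((-2 + 21²) + 1/(-8465))*(5015 + 17527/5741) = -2*((-2 + 441) - 1/8465)*(5015 + 17527*(1/5741)) = -2*(439 - 1/8465)*(5015 + 17527/5741) = -7432268*28808642/(8465*5741) = -2*107056774030028/48597565 = -214113548060056/48597565 ≈ -4.4058e+6)
g(-62)/t = (-198*(-62)²)/(-214113548060056/48597565) = -198*3844*(-48597565/214113548060056) = -761112*(-48597565/214113548060056) = 4623523736535/26764193507507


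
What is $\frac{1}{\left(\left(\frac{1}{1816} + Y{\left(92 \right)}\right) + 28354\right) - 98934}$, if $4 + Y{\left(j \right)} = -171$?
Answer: $- \frac{1816}{128491079} \approx -1.4133 \cdot 10^{-5}$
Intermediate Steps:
$Y{\left(j \right)} = -175$ ($Y{\left(j \right)} = -4 - 171 = -175$)
$\frac{1}{\left(\left(\frac{1}{1816} + Y{\left(92 \right)}\right) + 28354\right) - 98934} = \frac{1}{\left(\left(\frac{1}{1816} - 175\right) + 28354\right) - 98934} = \frac{1}{\left(- \frac{317799}{1816} + 28354\right) - 98934} = \frac{1}{\frac{51173065}{1816} - 98934} = \frac{1}{- \frac{128491079}{1816}} = - \frac{1816}{128491079}$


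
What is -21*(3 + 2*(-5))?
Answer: 147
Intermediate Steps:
-21*(3 + 2*(-5)) = -21*(3 - 10) = -21*(-7) = 147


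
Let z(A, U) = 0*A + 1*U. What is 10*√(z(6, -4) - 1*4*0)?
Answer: 20*I ≈ 20.0*I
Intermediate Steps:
z(A, U) = U (z(A, U) = 0 + U = U)
10*√(z(6, -4) - 1*4*0) = 10*√(-4 - 1*4*0) = 10*√(-4 - 4*0) = 10*√(-4 + 0) = 10*√(-4) = 10*(2*I) = 20*I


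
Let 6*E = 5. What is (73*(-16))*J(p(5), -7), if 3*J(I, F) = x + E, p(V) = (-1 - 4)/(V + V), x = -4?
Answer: 11096/9 ≈ 1232.9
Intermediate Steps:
E = ⅚ (E = (⅙)*5 = ⅚ ≈ 0.83333)
p(V) = -5/(2*V) (p(V) = -5*1/(2*V) = -5/(2*V))
J(I, F) = -19/18 (J(I, F) = (-4 + ⅚)/3 = (⅓)*(-19/6) = -19/18)
(73*(-16))*J(p(5), -7) = (73*(-16))*(-19/18) = -1168*(-19/18) = 11096/9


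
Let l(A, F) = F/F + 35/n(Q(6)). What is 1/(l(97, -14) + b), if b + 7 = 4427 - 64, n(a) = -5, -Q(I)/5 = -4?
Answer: 1/4350 ≈ 0.00022989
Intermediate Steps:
Q(I) = 20 (Q(I) = -5*(-4) = 20)
b = 4356 (b = -7 + (4427 - 64) = -7 + 4363 = 4356)
l(A, F) = -6 (l(A, F) = F/F + 35/(-5) = 1 + 35*(-1/5) = 1 - 7 = -6)
1/(l(97, -14) + b) = 1/(-6 + 4356) = 1/4350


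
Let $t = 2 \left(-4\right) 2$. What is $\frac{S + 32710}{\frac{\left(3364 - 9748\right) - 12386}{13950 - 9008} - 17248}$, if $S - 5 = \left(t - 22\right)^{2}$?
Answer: $- \frac{84406889}{42629193} \approx -1.98$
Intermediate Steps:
$t = -16$ ($t = \left(-8\right) 2 = -16$)
$S = 1449$ ($S = 5 + \left(-16 - 22\right)^{2} = 5 + \left(-38\right)^{2} = 5 + 1444 = 1449$)
$\frac{S + 32710}{\frac{\left(3364 - 9748\right) - 12386}{13950 - 9008} - 17248} = \frac{1449 + 32710}{\frac{\left(3364 - 9748\right) - 12386}{13950 - 9008} - 17248} = \frac{34159}{\frac{-6384 - 12386}{4942} - 17248} = \frac{34159}{\left(-18770\right) \frac{1}{4942} - 17248} = \frac{34159}{- \frac{9385}{2471} - 17248} = \frac{34159}{- \frac{42629193}{2471}} = 34159 \left(- \frac{2471}{42629193}\right) = - \frac{84406889}{42629193}$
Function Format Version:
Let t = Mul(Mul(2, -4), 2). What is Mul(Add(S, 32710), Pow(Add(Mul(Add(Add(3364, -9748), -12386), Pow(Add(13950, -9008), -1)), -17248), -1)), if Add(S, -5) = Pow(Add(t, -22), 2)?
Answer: Rational(-84406889, 42629193) ≈ -1.9800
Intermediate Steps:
t = -16 (t = Mul(-8, 2) = -16)
S = 1449 (S = Add(5, Pow(Add(-16, -22), 2)) = Add(5, Pow(-38, 2)) = Add(5, 1444) = 1449)
Mul(Add(S, 32710), Pow(Add(Mul(Add(Add(3364, -9748), -12386), Pow(Add(13950, -9008), -1)), -17248), -1)) = Mul(Add(1449, 32710), Pow(Add(Mul(Add(Add(3364, -9748), -12386), Pow(Add(13950, -9008), -1)), -17248), -1)) = Mul(34159, Pow(Add(Mul(Add(-6384, -12386), Pow(4942, -1)), -17248), -1)) = Mul(34159, Pow(Add(Mul(-18770, Rational(1, 4942)), -17248), -1)) = Mul(34159, Pow(Add(Rational(-9385, 2471), -17248), -1)) = Mul(34159, Pow(Rational(-42629193, 2471), -1)) = Mul(34159, Rational(-2471, 42629193)) = Rational(-84406889, 42629193)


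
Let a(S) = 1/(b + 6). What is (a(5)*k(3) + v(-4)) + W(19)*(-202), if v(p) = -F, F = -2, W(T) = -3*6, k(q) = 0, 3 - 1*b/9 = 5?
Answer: 3638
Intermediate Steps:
b = -18 (b = 27 - 9*5 = 27 - 45 = -18)
a(S) = -1/12 (a(S) = 1/(-18 + 6) = 1/(-12) = -1/12)
W(T) = -18
v(p) = 2 (v(p) = -1*(-2) = 2)
(a(5)*k(3) + v(-4)) + W(19)*(-202) = (-1/12*0 + 2) - 18*(-202) = (0 + 2) + 3636 = 2 + 3636 = 3638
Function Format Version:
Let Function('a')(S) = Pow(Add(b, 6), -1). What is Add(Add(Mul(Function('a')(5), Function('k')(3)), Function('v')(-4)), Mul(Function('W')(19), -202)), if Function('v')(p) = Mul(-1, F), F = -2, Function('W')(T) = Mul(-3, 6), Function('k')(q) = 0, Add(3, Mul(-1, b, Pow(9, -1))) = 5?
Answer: 3638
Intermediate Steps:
b = -18 (b = Add(27, Mul(-9, 5)) = Add(27, -45) = -18)
Function('a')(S) = Rational(-1, 12) (Function('a')(S) = Pow(Add(-18, 6), -1) = Pow(-12, -1) = Rational(-1, 12))
Function('W')(T) = -18
Function('v')(p) = 2 (Function('v')(p) = Mul(-1, -2) = 2)
Add(Add(Mul(Function('a')(5), Function('k')(3)), Function('v')(-4)), Mul(Function('W')(19), -202)) = Add(Add(Mul(Rational(-1, 12), 0), 2), Mul(-18, -202)) = Add(Add(0, 2), 3636) = Add(2, 3636) = 3638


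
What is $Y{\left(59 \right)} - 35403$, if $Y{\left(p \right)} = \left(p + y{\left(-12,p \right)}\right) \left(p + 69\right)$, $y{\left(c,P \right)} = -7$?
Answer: $-28747$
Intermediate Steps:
$Y{\left(p \right)} = \left(-7 + p\right) \left(69 + p\right)$ ($Y{\left(p \right)} = \left(p - 7\right) \left(p + 69\right) = \left(-7 + p\right) \left(69 + p\right)$)
$Y{\left(59 \right)} - 35403 = \left(-483 + 59^{2} + 62 \cdot 59\right) - 35403 = \left(-483 + 3481 + 3658\right) - 35403 = 6656 - 35403 = -28747$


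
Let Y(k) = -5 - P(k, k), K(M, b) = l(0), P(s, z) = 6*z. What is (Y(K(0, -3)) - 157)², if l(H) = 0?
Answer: 26244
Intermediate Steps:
K(M, b) = 0
Y(k) = -5 - 6*k
(Y(K(0, -3)) - 157)² = ((-5 - 6*0) - 157)² = ((-5 + 0) - 157)² = (-5 - 157)² = (-162)² = 26244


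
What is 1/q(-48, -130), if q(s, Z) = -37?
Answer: -1/37 ≈ -0.027027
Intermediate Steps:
1/q(-48, -130) = 1/(-37) = -1/37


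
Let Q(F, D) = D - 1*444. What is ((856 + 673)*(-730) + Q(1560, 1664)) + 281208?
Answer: -833742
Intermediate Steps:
Q(F, D) = -444 + D (Q(F, D) = D - 444 = -444 + D)
((856 + 673)*(-730) + Q(1560, 1664)) + 281208 = ((856 + 673)*(-730) + (-444 + 1664)) + 281208 = (1529*(-730) + 1220) + 281208 = (-1116170 + 1220) + 281208 = -1114950 + 281208 = -833742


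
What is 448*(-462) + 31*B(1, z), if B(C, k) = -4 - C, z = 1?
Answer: -207131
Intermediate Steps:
448*(-462) + 31*B(1, z) = 448*(-462) + 31*(-4 - 1*1) = -206976 + 31*(-4 - 1) = -206976 + 31*(-5) = -206976 - 155 = -207131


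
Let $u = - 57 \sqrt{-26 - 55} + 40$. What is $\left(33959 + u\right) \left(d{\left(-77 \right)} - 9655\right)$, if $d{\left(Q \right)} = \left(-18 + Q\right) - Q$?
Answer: $-328872327 + 4962249 i \approx -3.2887 \cdot 10^{8} + 4.9622 \cdot 10^{6} i$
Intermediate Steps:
$d{\left(Q \right)} = -18$
$u = 40 - 513 i$ ($u = - 57 \sqrt{-81} + 40 = - 57 \cdot 9 i + 40 = - 513 i + 40 = 40 - 513 i \approx 40.0 - 513.0 i$)
$\left(33959 + u\right) \left(d{\left(-77 \right)} - 9655\right) = \left(33959 + \left(40 - 513 i\right)\right) \left(-18 - 9655\right) = \left(33999 - 513 i\right) \left(-9673\right) = -328872327 + 4962249 i$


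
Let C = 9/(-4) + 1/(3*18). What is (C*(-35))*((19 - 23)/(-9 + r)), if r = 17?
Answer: -8435/216 ≈ -39.051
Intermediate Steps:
C = -241/108 (C = 9*(-1/4) + (1/3)*(1/18) = -9/4 + 1/54 = -241/108 ≈ -2.2315)
(C*(-35))*((19 - 23)/(-9 + r)) = (-241/108*(-35))*((19 - 23)/(-9 + 17)) = 8435*(-4/8)/108 = 8435*(-4*1/8)/108 = (8435/108)*(-1/2) = -8435/216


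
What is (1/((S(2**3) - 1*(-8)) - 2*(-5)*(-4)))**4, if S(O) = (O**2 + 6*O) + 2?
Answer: 1/45212176 ≈ 2.2118e-8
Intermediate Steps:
S(O) = 2 + O**2 + 6*O
(1/((S(2**3) - 1*(-8)) - 2*(-5)*(-4)))**4 = (1/(((2 + (2**3)**2 + 6*2**3) - 1*(-8)) - 2*(-5)*(-4)))**4 = (1/(((2 + 8**2 + 6*8) + 8) + 10*(-4)))**4 = (1/(((2 + 64 + 48) + 8) - 40))**4 = (1/((114 + 8) - 40))**4 = (1/(122 - 40))**4 = (1/82)**4 = 1/45212176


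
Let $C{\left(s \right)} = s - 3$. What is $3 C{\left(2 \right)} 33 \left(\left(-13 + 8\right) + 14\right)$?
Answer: $-891$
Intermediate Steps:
$C{\left(s \right)} = -3 + s$
$3 C{\left(2 \right)} 33 \left(\left(-13 + 8\right) + 14\right) = 3 \left(-3 + 2\right) 33 \left(\left(-13 + 8\right) + 14\right) = 3 \left(-1\right) 33 \left(-5 + 14\right) = \left(-3\right) 33 \cdot 9 = \left(-99\right) 9 = -891$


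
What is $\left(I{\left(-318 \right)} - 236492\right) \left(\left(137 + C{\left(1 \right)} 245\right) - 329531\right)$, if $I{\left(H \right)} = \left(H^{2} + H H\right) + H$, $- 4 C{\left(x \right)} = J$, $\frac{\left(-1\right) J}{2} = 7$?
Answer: $11354878513$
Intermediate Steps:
$J = -14$ ($J = \left(-2\right) 7 = -14$)
$C{\left(x \right)} = \frac{7}{2}$ ($C{\left(x \right)} = \left(- \frac{1}{4}\right) \left(-14\right) = \frac{7}{2}$)
$I{\left(H \right)} = H + 2 H^{2}$ ($I{\left(H \right)} = \left(H^{2} + H^{2}\right) + H = 2 H^{2} + H = H + 2 H^{2}$)
$\left(I{\left(-318 \right)} - 236492\right) \left(\left(137 + C{\left(1 \right)} 245\right) - 329531\right) = \left(- 318 \left(1 + 2 \left(-318\right)\right) - 236492\right) \left(\left(137 + \frac{7}{2} \cdot 245\right) - 329531\right) = \left(- 318 \left(1 - 636\right) - 236492\right) \left(\left(137 + \frac{1715}{2}\right) - 329531\right) = \left(\left(-318\right) \left(-635\right) - 236492\right) \left(\frac{1989}{2} - 329531\right) = \left(201930 - 236492\right) \left(- \frac{657073}{2}\right) = \left(-34562\right) \left(- \frac{657073}{2}\right) = 11354878513$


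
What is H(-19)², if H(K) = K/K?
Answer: 1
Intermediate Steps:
H(K) = 1
H(-19)² = 1² = 1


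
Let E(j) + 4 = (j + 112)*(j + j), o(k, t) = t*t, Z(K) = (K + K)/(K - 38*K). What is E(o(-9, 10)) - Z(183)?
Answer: 1568654/37 ≈ 42396.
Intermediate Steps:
Z(K) = -2/37 (Z(K) = (2*K)/((-37*K)) = (2*K)*(-1/(37*K)) = -2/37)
o(k, t) = t²
E(j) = -4 + 2*j*(112 + j) (E(j) = -4 + (j + 112)*(j + j) = -4 + (112 + j)*(2*j) = -4 + 2*j*(112 + j))
E(o(-9, 10)) - Z(183) = (-4 + 2*(10²)² + 224*10²) - 1*(-2/37) = (-4 + 2*100² + 224*100) + 2/37 = (-4 + 2*10000 + 22400) + 2/37 = (-4 + 20000 + 22400) + 2/37 = 42396 + 2/37 = 1568654/37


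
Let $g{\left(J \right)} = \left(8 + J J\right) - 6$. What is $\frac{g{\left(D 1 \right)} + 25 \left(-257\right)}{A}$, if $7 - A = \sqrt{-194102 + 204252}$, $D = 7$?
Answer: $\frac{6374}{1443} + \frac{31870 \sqrt{406}}{10101} \approx 67.991$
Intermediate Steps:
$A = 7 - 5 \sqrt{406}$ ($A = 7 - \sqrt{-194102 + 204252} = 7 - \sqrt{10150} = 7 - 5 \sqrt{406} \approx -93.747$)
$g{\left(J \right)} = 2 + J^{2}$ ($g{\left(J \right)} = \left(8 + J^{2}\right) - 6 = 2 + J^{2}$)
$\frac{g{\left(D 1 \right)} + 25 \left(-257\right)}{A} = \frac{\left(2 + \left(7 \cdot 1\right)^{2}\right) + 25 \left(-257\right)}{7 - 5 \sqrt{406}} = \frac{\left(2 + 7^{2}\right) - 6425}{7 - 5 \sqrt{406}} = \frac{\left(2 + 49\right) - 6425}{7 - 5 \sqrt{406}} = \frac{51 - 6425}{7 - 5 \sqrt{406}} = - \frac{6374}{7 - 5 \sqrt{406}}$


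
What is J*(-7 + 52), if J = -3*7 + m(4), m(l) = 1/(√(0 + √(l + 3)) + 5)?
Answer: -945 + 45/(5 + 7^(¼)) ≈ -938.21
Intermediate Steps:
m(l) = 1/(5 + (3 + l)^(¼)) (m(l) = 1/(√(0 + √(3 + l)) + 5) = 1/(√(√(3 + l)) + 5) = 1/((3 + l)^(¼) + 5) = 1/(5 + (3 + l)^(¼)))
J = -21 + 1/(5 + 7^(¼)) (J = -3*7 + 1/(5 + (3 + 4)^(¼)) = -21 + 1/(5 + 7^(¼)) ≈ -20.849)
J*(-7 + 52) = (-21 + 1/(5 + 7^(¼)))*(-7 + 52) = (-21 + 1/(5 + 7^(¼)))*45 = -945 + 45/(5 + 7^(¼))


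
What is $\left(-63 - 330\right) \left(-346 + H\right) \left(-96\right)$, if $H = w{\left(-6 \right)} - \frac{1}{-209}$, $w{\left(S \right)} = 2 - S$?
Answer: $- \frac{2665143648}{209} \approx -1.2752 \cdot 10^{7}$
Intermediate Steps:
$H = \frac{1673}{209}$ ($H = \left(2 - -6\right) - \frac{1}{-209} = \left(2 + 6\right) - - \frac{1}{209} = 8 + \frac{1}{209} = \frac{1673}{209} \approx 8.0048$)
$\left(-63 - 330\right) \left(-346 + H\right) \left(-96\right) = \left(-63 - 330\right) \left(-346 + \frac{1673}{209}\right) \left(-96\right) = \left(-393\right) \left(- \frac{70641}{209}\right) \left(-96\right) = \frac{27761913}{209} \left(-96\right) = - \frac{2665143648}{209}$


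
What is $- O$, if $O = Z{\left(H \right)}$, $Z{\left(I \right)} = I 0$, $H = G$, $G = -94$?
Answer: $0$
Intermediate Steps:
$H = -94$
$Z{\left(I \right)} = 0$
$O = 0$
$- O = \left(-1\right) 0 = 0$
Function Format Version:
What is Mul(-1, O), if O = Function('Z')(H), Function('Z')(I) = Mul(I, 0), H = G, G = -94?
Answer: 0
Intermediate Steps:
H = -94
Function('Z')(I) = 0
O = 0
Mul(-1, O) = Mul(-1, 0) = 0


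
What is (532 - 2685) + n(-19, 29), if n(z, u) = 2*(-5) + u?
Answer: -2134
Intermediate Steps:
n(z, u) = -10 + u
(532 - 2685) + n(-19, 29) = (532 - 2685) + (-10 + 29) = -2153 + 19 = -2134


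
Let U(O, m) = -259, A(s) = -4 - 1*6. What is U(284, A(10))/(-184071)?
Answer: 259/184071 ≈ 0.0014071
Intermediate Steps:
A(s) = -10 (A(s) = -4 - 6 = -10)
U(284, A(10))/(-184071) = -259/(-184071) = -259*(-1/184071) = 259/184071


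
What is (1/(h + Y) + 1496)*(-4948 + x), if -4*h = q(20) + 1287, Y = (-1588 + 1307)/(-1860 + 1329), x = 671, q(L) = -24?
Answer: -611985701860/95647 ≈ -6.3984e+6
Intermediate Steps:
Y = 281/531 (Y = -281/(-531) = -281*(-1/531) = 281/531 ≈ 0.52919)
h = -1263/4 (h = -(-24 + 1287)/4 = -¼*1263 = -1263/4 ≈ -315.75)
(1/(h + Y) + 1496)*(-4948 + x) = (1/(-1263/4 + 281/531) + 1496)*(-4948 + 671) = (1/(-669529/2124) + 1496)*(-4277) = (-2124/669529 + 1496)*(-4277) = (1001613260/669529)*(-4277) = -611985701860/95647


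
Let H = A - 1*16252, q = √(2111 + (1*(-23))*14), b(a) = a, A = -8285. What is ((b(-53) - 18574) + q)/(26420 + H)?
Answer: -2661/269 + √1789/1883 ≈ -9.8697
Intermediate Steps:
q = √1789 (q = √(2111 - 23*14) = √(2111 - 322) = √1789 ≈ 42.297)
H = -24537 (H = -8285 - 1*16252 = -8285 - 16252 = -24537)
((b(-53) - 18574) + q)/(26420 + H) = ((-53 - 18574) + √1789)/(26420 - 24537) = (-18627 + √1789)/1883 = (-18627 + √1789)*(1/1883) = -2661/269 + √1789/1883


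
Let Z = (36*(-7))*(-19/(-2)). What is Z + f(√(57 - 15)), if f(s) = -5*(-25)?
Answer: -2269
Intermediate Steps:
f(s) = 125
Z = -2394 (Z = -(-4788)*(-1)/2 = -252*19/2 = -2394)
Z + f(√(57 - 15)) = -2394 + 125 = -2269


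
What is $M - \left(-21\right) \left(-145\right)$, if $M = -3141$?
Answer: $-6186$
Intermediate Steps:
$M - \left(-21\right) \left(-145\right) = -3141 - \left(-21\right) \left(-145\right) = -3141 - 3045 = -6186$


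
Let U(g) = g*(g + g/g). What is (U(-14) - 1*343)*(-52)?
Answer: 8372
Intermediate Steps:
U(g) = g*(1 + g) (U(g) = g*(g + 1) = g*(1 + g))
(U(-14) - 1*343)*(-52) = (-14*(1 - 14) - 1*343)*(-52) = (-14*(-13) - 343)*(-52) = (182 - 343)*(-52) = -161*(-52) = 8372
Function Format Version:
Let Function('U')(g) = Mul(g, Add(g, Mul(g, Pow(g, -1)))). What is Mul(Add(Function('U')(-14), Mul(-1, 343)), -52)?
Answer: 8372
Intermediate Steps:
Function('U')(g) = Mul(g, Add(1, g)) (Function('U')(g) = Mul(g, Add(g, 1)) = Mul(g, Add(1, g)))
Mul(Add(Function('U')(-14), Mul(-1, 343)), -52) = Mul(Add(Mul(-14, Add(1, -14)), Mul(-1, 343)), -52) = Mul(Add(Mul(-14, -13), -343), -52) = Mul(Add(182, -343), -52) = Mul(-161, -52) = 8372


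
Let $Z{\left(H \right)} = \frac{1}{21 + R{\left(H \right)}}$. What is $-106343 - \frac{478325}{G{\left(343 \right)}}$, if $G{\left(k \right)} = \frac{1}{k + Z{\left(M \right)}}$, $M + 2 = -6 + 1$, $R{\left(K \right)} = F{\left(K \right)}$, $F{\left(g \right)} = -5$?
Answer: $- \frac{2627227413}{16} \approx -1.642 \cdot 10^{8}$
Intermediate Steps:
$R{\left(K \right)} = -5$
$M = -7$ ($M = -2 + \left(-6 + 1\right) = -2 - 5 = -7$)
$Z{\left(H \right)} = \frac{1}{16}$ ($Z{\left(H \right)} = \frac{1}{21 - 5} = \frac{1}{16}$)
$G{\left(k \right)} = \frac{1}{\frac{1}{16} + k}$ ($G{\left(k \right)} = \frac{1}{k + \frac{1}{16}} = \frac{1}{\frac{1}{16} + k}$)
$-106343 - \frac{478325}{G{\left(343 \right)}} = -106343 - \frac{478325}{16 \frac{1}{1 + 16 \cdot 343}} = -106343 - \frac{478325}{16 \frac{1}{1 + 5488}} = -106343 - \frac{478325}{16 \cdot \frac{1}{5489}} = -106343 - \frac{478325}{\frac{16}{5489}} = -106343 - \frac{2625525925}{16} = - \frac{2627227413}{16}$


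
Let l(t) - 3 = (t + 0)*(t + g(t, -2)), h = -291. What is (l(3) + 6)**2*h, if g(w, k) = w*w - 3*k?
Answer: -1154979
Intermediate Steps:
g(w, k) = w**2 - 3*k
l(t) = 3 + t*(6 + t + t**2) (l(t) = 3 + (t + 0)*(t + (t**2 - 3*(-2))) = 3 + t*(t + (t**2 + 6)) = 3 + t*(t + (6 + t**2)) = 3 + t*(6 + t + t**2))
(l(3) + 6)**2*h = ((3 + 3**2 + 3*(6 + 3**2)) + 6)**2*(-291) = ((3 + 9 + 3*(6 + 9)) + 6)**2*(-291) = ((3 + 9 + 3*15) + 6)**2*(-291) = ((3 + 9 + 45) + 6)**2*(-291) = (57 + 6)**2*(-291) = 63**2*(-291) = 3969*(-291) = -1154979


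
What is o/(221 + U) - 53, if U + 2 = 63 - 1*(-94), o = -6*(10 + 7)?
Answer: -10015/188 ≈ -53.271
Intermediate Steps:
o = -102 (o = -6*17 = -102)
U = 155 (U = -2 + (63 - 1*(-94)) = -2 + (63 + 94) = -2 + 157 = 155)
o/(221 + U) - 53 = -102/(221 + 155) - 53 = -102/376 - 53 = -102*1/376 - 53 = -51/188 - 53 = -10015/188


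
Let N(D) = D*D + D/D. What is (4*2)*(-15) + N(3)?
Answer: -110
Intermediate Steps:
N(D) = 1 + D**2 (N(D) = D**2 + 1 = 1 + D**2)
(4*2)*(-15) + N(3) = (4*2)*(-15) + (1 + 3**2) = 8*(-15) + (1 + 9) = -120 + 10 = -110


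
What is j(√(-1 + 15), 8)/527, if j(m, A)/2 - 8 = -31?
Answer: -46/527 ≈ -0.087286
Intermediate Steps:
j(m, A) = -46 (j(m, A) = 16 + 2*(-31) = 16 - 62 = -46)
j(√(-1 + 15), 8)/527 = -46/527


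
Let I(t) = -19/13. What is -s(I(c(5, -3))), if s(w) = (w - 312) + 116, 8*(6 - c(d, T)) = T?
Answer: 2567/13 ≈ 197.46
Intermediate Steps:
c(d, T) = 6 - T/8
I(t) = -19/13 (I(t) = -19*1/13 = -19/13)
s(w) = -196 + w (s(w) = (-312 + w) + 116 = -196 + w)
-s(I(c(5, -3))) = -(-196 - 19/13) = -1*(-2567/13) = 2567/13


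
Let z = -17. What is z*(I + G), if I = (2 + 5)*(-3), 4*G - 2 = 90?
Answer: -34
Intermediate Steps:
G = 23 (G = ½ + (¼)*90 = ½ + 45/2 = 23)
I = -21 (I = 7*(-3) = -21)
z*(I + G) = -17*(-21 + 23) = -17*2 = -34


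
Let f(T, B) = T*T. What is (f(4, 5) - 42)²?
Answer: 676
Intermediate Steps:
f(T, B) = T²
(f(4, 5) - 42)² = (4² - 42)² = (16 - 42)² = (-26)² = 676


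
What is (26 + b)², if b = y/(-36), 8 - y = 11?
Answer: 97969/144 ≈ 680.34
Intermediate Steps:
y = -3 (y = 8 - 1*11 = 8 - 11 = -3)
b = 1/12 (b = -3/(-36) = -3*(-1/36) = 1/12 ≈ 0.083333)
(26 + b)² = (26 + 1/12)² = (313/12)² = 97969/144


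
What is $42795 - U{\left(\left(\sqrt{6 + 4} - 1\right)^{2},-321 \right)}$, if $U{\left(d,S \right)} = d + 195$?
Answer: $42589 + 2 \sqrt{10} \approx 42595.0$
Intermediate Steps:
$U{\left(d,S \right)} = 195 + d$
$42795 - U{\left(\left(\sqrt{6 + 4} - 1\right)^{2},-321 \right)} = 42795 - \left(195 + \left(\sqrt{6 + 4} - 1\right)^{2}\right) = 42795 - \left(195 + \left(\sqrt{10} - 1\right)^{2}\right) = 42795 - \left(195 + \left(-1 + \sqrt{10}\right)^{2}\right) = 42600 - \left(-1 + \sqrt{10}\right)^{2}$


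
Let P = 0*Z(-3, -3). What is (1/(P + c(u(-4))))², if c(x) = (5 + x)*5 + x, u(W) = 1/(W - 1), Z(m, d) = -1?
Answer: 25/14161 ≈ 0.0017654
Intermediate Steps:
u(W) = 1/(-1 + W)
c(x) = 25 + 6*x (c(x) = (25 + 5*x) + x = 25 + 6*x)
P = 0 (P = 0*(-1) = 0)
(1/(P + c(u(-4))))² = (1/(0 + (25 + 6/(-1 - 4))))² = (1/(0 + (25 + 6/(-5))))² = (1/(0 + (25 + 6*(-⅕))))² = (1/(0 + (25 - 6/5)))² = (1/(0 + 119/5))² = (1/(119/5))² = (5/119)² = 25/14161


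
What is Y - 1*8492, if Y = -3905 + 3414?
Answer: -8983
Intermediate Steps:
Y = -491
Y - 1*8492 = -491 - 1*8492 = -491 - 8492 = -8983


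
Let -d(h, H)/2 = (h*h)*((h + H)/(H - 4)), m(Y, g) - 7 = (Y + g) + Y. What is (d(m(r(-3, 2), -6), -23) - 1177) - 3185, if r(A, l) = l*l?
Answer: -4446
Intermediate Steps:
r(A, l) = l**2
m(Y, g) = 7 + g + 2*Y (m(Y, g) = 7 + ((Y + g) + Y) = 7 + (g + 2*Y) = 7 + g + 2*Y)
d(h, H) = -2*h**2*(H + h)/(-4 + H) (d(h, H) = -2*h*h*(h + H)/(H - 4) = -2*h**2*(H + h)/(-4 + H))
(d(m(r(-3, 2), -6), -23) - 1177) - 3185 = (2*(7 - 6 + 2*2**2)**2*(-1*(-23) - (7 - 6 + 2*2**2))/(-4 - 23) - 1177) - 3185 = (2*(7 - 6 + 2*4)**2*(23 - (7 - 6 + 2*4))/(-27) - 1177) - 3185 = (2*(7 - 6 + 8)**2*(-1/27)*(23 - (7 - 6 + 8)) - 1177) - 3185 = (2*9**2*(-1/27)*(23 - 1*9) - 1177) - 3185 = (2*81*(-1/27)*(23 - 9) - 1177) - 3185 = (2*81*(-1/27)*14 - 1177) - 3185 = (-84 - 1177) - 3185 = -1261 - 3185 = -4446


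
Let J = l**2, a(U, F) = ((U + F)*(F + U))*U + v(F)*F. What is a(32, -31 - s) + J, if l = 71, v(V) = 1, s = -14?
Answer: 12224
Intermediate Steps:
a(U, F) = F + U*(F + U)**2 (a(U, F) = ((U + F)*(F + U))*U + 1*F = ((F + U)*(F + U))*U + F = (F + U)**2*U + F = U*(F + U)**2 + F = F + U*(F + U)**2)
J = 5041 (J = 71**2 = 5041)
a(32, -31 - s) + J = ((-31 - 1*(-14)) + 32*((-31 - 1*(-14)) + 32)**2) + 5041 = ((-31 + 14) + 32*((-31 + 14) + 32)**2) + 5041 = (-17 + 32*(-17 + 32)**2) + 5041 = (-17 + 32*15**2) + 5041 = (-17 + 32*225) + 5041 = (-17 + 7200) + 5041 = 7183 + 5041 = 12224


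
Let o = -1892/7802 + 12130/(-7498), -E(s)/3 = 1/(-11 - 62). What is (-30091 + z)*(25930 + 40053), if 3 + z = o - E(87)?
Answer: -2120086902690685776/1067613977 ≈ -1.9858e+9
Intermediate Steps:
E(s) = 3/73 (E(s) = -3/(-11 - 62) = -3/(-73) = -3*(-1/73) = 3/73)
o = -27206119/14624849 (o = -1892*1/7802 + 12130*(-1/7498) = -946/3901 - 6065/3749 = -27206119/14624849 ≈ -1.8603)
z = -5232763165/1067613977 (z = -3 + (-27206119/14624849 - 1*3/73) = -3 + (-27206119/14624849 - 3/73) = -3 - 2029921234/1067613977 = -5232763165/1067613977 ≈ -4.9014)
(-30091 + z)*(25930 + 40053) = (-30091 - 5232763165/1067613977)*(25930 + 40053) = -32130804945072/1067613977*65983 = -2120086902690685776/1067613977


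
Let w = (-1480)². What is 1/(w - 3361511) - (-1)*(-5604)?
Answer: -6562906045/1171111 ≈ -5604.0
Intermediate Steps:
w = 2190400
1/(w - 3361511) - (-1)*(-5604) = 1/(2190400 - 3361511) - (-1)*(-5604) = 1/(-1171111) - 1*5604 = -1/1171111 - 5604 = -6562906045/1171111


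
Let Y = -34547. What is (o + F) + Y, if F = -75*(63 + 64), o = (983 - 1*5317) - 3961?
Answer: -52367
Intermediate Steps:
o = -8295 (o = (983 - 5317) - 3961 = -4334 - 3961 = -8295)
F = -9525 (F = -75*127 = -9525)
(o + F) + Y = (-8295 - 9525) - 34547 = -17820 - 34547 = -52367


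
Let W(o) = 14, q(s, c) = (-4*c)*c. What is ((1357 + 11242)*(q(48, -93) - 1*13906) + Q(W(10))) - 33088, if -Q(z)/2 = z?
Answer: -611109814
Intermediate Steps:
q(s, c) = -4*c²
Q(z) = -2*z
((1357 + 11242)*(q(48, -93) - 1*13906) + Q(W(10))) - 33088 = ((1357 + 11242)*(-4*(-93)² - 1*13906) - 2*14) - 33088 = (12599*(-4*8649 - 13906) - 28) - 33088 = (12599*(-34596 - 13906) - 28) - 33088 = (12599*(-48502) - 28) - 33088 = (-611076698 - 28) - 33088 = -611076726 - 33088 = -611109814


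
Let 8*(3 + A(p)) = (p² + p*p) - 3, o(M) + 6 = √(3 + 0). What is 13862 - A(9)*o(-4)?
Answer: 55853/4 - 135*√3/8 ≈ 13934.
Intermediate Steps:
o(M) = -6 + √3 (o(M) = -6 + √(3 + 0) = -6 + √3)
A(p) = -27/8 + p²/4 (A(p) = -3 + ((p² + p*p) - 3)/8 = -3 + ((p² + p²) - 3)/8 = -3 + (2*p² - 3)/8 = -3 + (-3 + 2*p²)/8 = -3 + (-3/8 + p²/4) = -27/8 + p²/4)
13862 - A(9)*o(-4) = 13862 - (-27/8 + (¼)*9²)*(-6 + √3) = 13862 - (-27/8 + (¼)*81)*(-6 + √3) = 13862 - (-27/8 + 81/4)*(-6 + √3) = 13862 - 135*(-6 + √3)/8 = 13862 - (-405/4 + 135*√3/8) = 13862 + (405/4 - 135*√3/8) = 55853/4 - 135*√3/8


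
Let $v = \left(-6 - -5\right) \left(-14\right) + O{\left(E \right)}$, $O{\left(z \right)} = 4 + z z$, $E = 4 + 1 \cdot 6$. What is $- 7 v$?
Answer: $-826$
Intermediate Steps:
$E = 10$ ($E = 4 + 6 = 10$)
$O{\left(z \right)} = 4 + z^{2}$
$v = 118$ ($v = \left(-6 - -5\right) \left(-14\right) + \left(4 + 10^{2}\right) = \left(-6 + 5\right) \left(-14\right) + \left(4 + 100\right) = \left(-1\right) \left(-14\right) + 104 = 14 + 104 = 118$)
$- 7 v = \left(-7\right) 118 = -826$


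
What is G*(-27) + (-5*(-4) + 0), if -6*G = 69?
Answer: 661/2 ≈ 330.50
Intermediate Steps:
G = -23/2 (G = -⅙*69 = -23/2 ≈ -11.500)
G*(-27) + (-5*(-4) + 0) = -23/2*(-27) + (-5*(-4) + 0) = 621/2 + (20 + 0) = 621/2 + 20 = 661/2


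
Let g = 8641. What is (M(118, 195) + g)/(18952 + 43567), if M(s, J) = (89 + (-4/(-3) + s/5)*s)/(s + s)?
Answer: 30634607/221317260 ≈ 0.13842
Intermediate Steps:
M(s, J) = (89 + s*(4/3 + s/5))/(2*s) (M(s, J) = (89 + (-4*(-⅓) + s*(⅕))*s)/((2*s)) = (89 + (4/3 + s/5)*s)*(1/(2*s)) = (89 + s*(4/3 + s/5))*(1/(2*s)) = (89 + s*(4/3 + s/5))/(2*s))
(M(118, 195) + g)/(18952 + 43567) = ((1/30)*(1335 + 118*(20 + 3*118))/118 + 8641)/(18952 + 43567) = ((1/30)*(1/118)*(1335 + 118*(20 + 354)) + 8641)/62519 = ((1/30)*(1/118)*(1335 + 118*374) + 8641)*(1/62519) = ((1/30)*(1/118)*(1335 + 44132) + 8641)*(1/62519) = ((1/30)*(1/118)*45467 + 8641)*(1/62519) = (45467/3540 + 8641)*(1/62519) = (30634607/3540)*(1/62519) = 30634607/221317260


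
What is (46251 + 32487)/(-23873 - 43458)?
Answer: -7158/6121 ≈ -1.1694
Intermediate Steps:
(46251 + 32487)/(-23873 - 43458) = 78738/(-67331) = 78738*(-1/67331) = -7158/6121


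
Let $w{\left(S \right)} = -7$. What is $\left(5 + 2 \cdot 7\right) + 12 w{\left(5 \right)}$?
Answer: $-65$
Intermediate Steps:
$\left(5 + 2 \cdot 7\right) + 12 w{\left(5 \right)} = \left(5 + 2 \cdot 7\right) + 12 \left(-7\right) = \left(5 + 14\right) - 84 = 19 - 84 = -65$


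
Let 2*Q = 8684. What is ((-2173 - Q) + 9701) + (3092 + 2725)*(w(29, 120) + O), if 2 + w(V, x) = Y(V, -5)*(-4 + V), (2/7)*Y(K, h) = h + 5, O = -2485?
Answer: -14463693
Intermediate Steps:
Q = 4342 (Q = (½)*8684 = 4342)
Y(K, h) = 35/2 + 7*h/2 (Y(K, h) = 7*(h + 5)/2 = 7*(5 + h)/2 = 35/2 + 7*h/2)
w(V, x) = -2 (w(V, x) = -2 + (35/2 + (7/2)*(-5))*(-4 + V) = -2 + (35/2 - 35/2)*(-4 + V) = -2 + 0*(-4 + V) = -2 + 0 = -2)
((-2173 - Q) + 9701) + (3092 + 2725)*(w(29, 120) + O) = ((-2173 - 1*4342) + 9701) + (3092 + 2725)*(-2 - 2485) = ((-2173 - 4342) + 9701) + 5817*(-2487) = (-6515 + 9701) - 14466879 = 3186 - 14466879 = -14463693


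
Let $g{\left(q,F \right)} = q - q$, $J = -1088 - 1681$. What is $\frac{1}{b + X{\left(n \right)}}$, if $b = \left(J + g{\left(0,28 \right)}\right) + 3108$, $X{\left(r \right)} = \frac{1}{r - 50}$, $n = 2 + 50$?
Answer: $\frac{2}{679} \approx 0.0029455$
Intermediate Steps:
$n = 52$
$X{\left(r \right)} = \frac{1}{-50 + r}$
$J = -2769$ ($J = -1088 - 1681 = -2769$)
$g{\left(q,F \right)} = 0$
$b = 339$ ($b = \left(-2769 + 0\right) + 3108 = -2769 + 3108 = 339$)
$\frac{1}{b + X{\left(n \right)}} = \frac{1}{339 + \frac{1}{-50 + 52}} = \frac{1}{339 + \frac{1}{2}} = \frac{1}{\frac{679}{2}} = \frac{2}{679}$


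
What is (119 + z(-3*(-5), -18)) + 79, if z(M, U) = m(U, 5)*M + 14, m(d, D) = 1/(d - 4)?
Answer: 4649/22 ≈ 211.32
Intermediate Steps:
m(d, D) = 1/(-4 + d)
z(M, U) = 14 + M/(-4 + U) (z(M, U) = M/(-4 + U) + 14 = 14 + M/(-4 + U))
(119 + z(-3*(-5), -18)) + 79 = (119 + (-56 - 3*(-5) + 14*(-18))/(-4 - 18)) + 79 = (119 + (-56 + 15 - 252)/(-22)) + 79 = (119 - 1/22*(-293)) + 79 = (119 + 293/22) + 79 = 2911/22 + 79 = 4649/22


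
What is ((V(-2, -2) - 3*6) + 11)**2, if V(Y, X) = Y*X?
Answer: 9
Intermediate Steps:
V(Y, X) = X*Y
((V(-2, -2) - 3*6) + 11)**2 = ((-2*(-2) - 3*6) + 11)**2 = ((4 - 18) + 11)**2 = (-14 + 11)**2 = (-3)**2 = 9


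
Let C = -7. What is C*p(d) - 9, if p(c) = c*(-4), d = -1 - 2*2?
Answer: -149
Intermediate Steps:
d = -5 (d = -1 - 4 = -5)
p(c) = -4*c
C*p(d) - 9 = -(-28)*(-5) - 9 = -7*20 - 9 = -140 - 9 = -149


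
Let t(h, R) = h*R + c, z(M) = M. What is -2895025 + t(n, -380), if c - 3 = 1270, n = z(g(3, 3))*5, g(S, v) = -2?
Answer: -2889952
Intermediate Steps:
n = -10 (n = -2*5 = -10)
c = 1273 (c = 3 + 1270 = 1273)
t(h, R) = 1273 + R*h (t(h, R) = h*R + 1273 = R*h + 1273 = 1273 + R*h)
-2895025 + t(n, -380) = -2895025 + (1273 - 380*(-10)) = -2895025 + (1273 + 3800) = -2895025 + 5073 = -2889952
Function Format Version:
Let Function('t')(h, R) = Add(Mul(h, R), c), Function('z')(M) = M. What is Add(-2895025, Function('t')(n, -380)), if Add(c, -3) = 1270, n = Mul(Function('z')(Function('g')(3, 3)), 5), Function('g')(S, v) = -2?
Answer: -2889952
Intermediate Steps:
n = -10 (n = Mul(-2, 5) = -10)
c = 1273 (c = Add(3, 1270) = 1273)
Function('t')(h, R) = Add(1273, Mul(R, h)) (Function('t')(h, R) = Add(Mul(h, R), 1273) = Add(Mul(R, h), 1273) = Add(1273, Mul(R, h)))
Add(-2895025, Function('t')(n, -380)) = Add(-2895025, Add(1273, Mul(-380, -10))) = Add(-2895025, Add(1273, 3800)) = Add(-2895025, 5073) = -2889952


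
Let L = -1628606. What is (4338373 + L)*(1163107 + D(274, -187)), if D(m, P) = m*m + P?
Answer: 3354680706932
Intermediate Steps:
D(m, P) = P + m² (D(m, P) = m² + P = P + m²)
(4338373 + L)*(1163107 + D(274, -187)) = (4338373 - 1628606)*(1163107 + (-187 + 274²)) = 2709767*(1163107 + (-187 + 75076)) = 2709767*(1163107 + 74889) = 2709767*1237996 = 3354680706932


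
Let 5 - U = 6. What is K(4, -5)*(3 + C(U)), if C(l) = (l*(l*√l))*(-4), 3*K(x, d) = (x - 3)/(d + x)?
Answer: -1 + 4*I/3 ≈ -1.0 + 1.3333*I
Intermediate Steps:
U = -1 (U = 5 - 1*6 = 5 - 6 = -1)
K(x, d) = (-3 + x)/(3*(d + x)) (K(x, d) = ((x - 3)/(d + x))/3 = ((-3 + x)/(d + x))/3 = (-3 + x)/(3*(d + x)))
C(l) = -4*l^(5/2) (C(l) = (l*l^(3/2))*(-4) = l^(5/2)*(-4) = -4*l^(5/2))
K(4, -5)*(3 + C(U)) = ((-1 + (⅓)*4)/(-5 + 4))*(3 - 4*I) = ((-1 + 4/3)/(-1))*(3 - 4*I) = (-1*⅓)*(3 - 4*I) = -(3 - 4*I)/3 = -1 + 4*I/3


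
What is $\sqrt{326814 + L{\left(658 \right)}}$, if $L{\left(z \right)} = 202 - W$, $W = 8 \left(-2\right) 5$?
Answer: $6 \sqrt{9086} \approx 571.92$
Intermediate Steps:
$W = -80$ ($W = \left(-16\right) 5 = -80$)
$L{\left(z \right)} = 282$ ($L{\left(z \right)} = 202 - -80 = 202 + 80 = 282$)
$\sqrt{326814 + L{\left(658 \right)}} = \sqrt{326814 + 282} = \sqrt{327096} = 6 \sqrt{9086}$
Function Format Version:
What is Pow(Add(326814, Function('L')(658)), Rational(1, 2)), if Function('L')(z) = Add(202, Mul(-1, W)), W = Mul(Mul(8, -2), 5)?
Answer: Mul(6, Pow(9086, Rational(1, 2))) ≈ 571.92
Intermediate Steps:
W = -80 (W = Mul(-16, 5) = -80)
Function('L')(z) = 282 (Function('L')(z) = Add(202, Mul(-1, -80)) = Add(202, 80) = 282)
Pow(Add(326814, Function('L')(658)), Rational(1, 2)) = Pow(Add(326814, 282), Rational(1, 2)) = Pow(327096, Rational(1, 2)) = Mul(6, Pow(9086, Rational(1, 2)))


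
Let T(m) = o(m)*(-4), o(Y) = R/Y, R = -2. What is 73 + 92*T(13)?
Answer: 1685/13 ≈ 129.62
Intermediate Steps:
o(Y) = -2/Y
T(m) = 8/m (T(m) = -2/m*(-4) = 8/m)
73 + 92*T(13) = 73 + 92*(8/13) = 73 + 736/13 = 1685/13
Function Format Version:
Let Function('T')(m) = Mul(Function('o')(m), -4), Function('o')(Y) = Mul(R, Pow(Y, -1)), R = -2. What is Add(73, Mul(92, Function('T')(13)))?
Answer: Rational(1685, 13) ≈ 129.62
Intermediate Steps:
Function('o')(Y) = Mul(-2, Pow(Y, -1))
Function('T')(m) = Mul(8, Pow(m, -1)) (Function('T')(m) = Mul(Mul(-2, Pow(m, -1)), -4) = Mul(8, Pow(m, -1)))
Add(73, Mul(92, Function('T')(13))) = Add(73, Mul(92, Mul(8, Pow(13, -1)))) = Add(73, Mul(92, Mul(8, Rational(1, 13)))) = Add(73, Mul(92, Rational(8, 13))) = Add(73, Rational(736, 13)) = Rational(1685, 13)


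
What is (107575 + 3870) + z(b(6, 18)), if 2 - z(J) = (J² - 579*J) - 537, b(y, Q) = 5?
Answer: 114854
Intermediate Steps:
z(J) = 539 - J² + 579*J (z(J) = 2 - ((J² - 579*J) - 537) = 2 - (-537 + J² - 579*J) = 2 + (537 - J² + 579*J) = 539 - J² + 579*J)
(107575 + 3870) + z(b(6, 18)) = (107575 + 3870) + (539 - 1*5² + 579*5) = 111445 + (539 - 1*25 + 2895) = 111445 + (539 - 25 + 2895) = 111445 + 3409 = 114854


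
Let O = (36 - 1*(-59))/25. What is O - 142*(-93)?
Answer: 66049/5 ≈ 13210.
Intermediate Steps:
O = 19/5 (O = (36 + 59)*(1/25) = 95*(1/25) = 19/5 ≈ 3.8000)
O - 142*(-93) = 19/5 - 142*(-93) = 19/5 + 13206 = 66049/5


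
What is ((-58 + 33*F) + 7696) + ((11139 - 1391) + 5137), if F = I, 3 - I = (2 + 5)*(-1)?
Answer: 22853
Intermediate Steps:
I = 10 (I = 3 - (2 + 5)*(-1) = 3 - 7*(-1) = 3 - 1*(-7) = 3 + 7 = 10)
F = 10
((-58 + 33*F) + 7696) + ((11139 - 1391) + 5137) = ((-58 + 33*10) + 7696) + ((11139 - 1391) + 5137) = ((-58 + 330) + 7696) + (9748 + 5137) = (272 + 7696) + 14885 = 7968 + 14885 = 22853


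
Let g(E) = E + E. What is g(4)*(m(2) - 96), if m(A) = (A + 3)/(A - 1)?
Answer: -728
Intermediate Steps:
m(A) = (3 + A)/(-1 + A)
g(E) = 2*E
g(4)*(m(2) - 96) = (2*4)*((3 + 2)/(-1 + 2) - 96) = 8*(5/1 - 96) = 8*(1*5 - 96) = 8*(5 - 96) = 8*(-91) = -728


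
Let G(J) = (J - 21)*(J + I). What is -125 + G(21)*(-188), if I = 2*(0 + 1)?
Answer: -125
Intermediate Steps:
I = 2 (I = 2*1 = 2)
G(J) = (-21 + J)*(2 + J) (G(J) = (J - 21)*(J + 2) = (-21 + J)*(2 + J))
-125 + G(21)*(-188) = -125 + (-42 + 21² - 19*21)*(-188) = -125 + (-42 + 441 - 399)*(-188) = -125 + 0*(-188) = -125 + 0 = -125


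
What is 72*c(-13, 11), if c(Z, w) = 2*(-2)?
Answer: -288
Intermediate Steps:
c(Z, w) = -4
72*c(-13, 11) = 72*(-4) = -288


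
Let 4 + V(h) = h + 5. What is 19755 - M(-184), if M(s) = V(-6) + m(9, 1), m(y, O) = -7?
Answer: 19767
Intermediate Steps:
V(h) = 1 + h (V(h) = -4 + (h + 5) = -4 + (5 + h) = 1 + h)
M(s) = -12 (M(s) = (1 - 6) - 7 = -5 - 7 = -12)
19755 - M(-184) = 19755 - 1*(-12) = 19755 + 12 = 19767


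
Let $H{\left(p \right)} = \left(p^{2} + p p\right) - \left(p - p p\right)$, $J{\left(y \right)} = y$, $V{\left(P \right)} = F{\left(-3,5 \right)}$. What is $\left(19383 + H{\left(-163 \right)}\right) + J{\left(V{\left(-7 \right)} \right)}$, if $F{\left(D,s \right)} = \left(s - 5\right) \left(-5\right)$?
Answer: $99253$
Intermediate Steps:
$F{\left(D,s \right)} = 25 - 5 s$ ($F{\left(D,s \right)} = \left(-5 + s\right) \left(-5\right) = 25 - 5 s$)
$V{\left(P \right)} = 0$ ($V{\left(P \right)} = 25 - 25 = 0$)
$H{\left(p \right)} = - p + 3 p^{2}$ ($H{\left(p \right)} = \left(p^{2} + p^{2}\right) + \left(p^{2} - p\right) = 2 p^{2} + \left(p^{2} - p\right) = - p + 3 p^{2}$)
$\left(19383 + H{\left(-163 \right)}\right) + J{\left(V{\left(-7 \right)} \right)} = \left(19383 - 163 \left(-1 + 3 \left(-163\right)\right)\right) + 0 = \left(19383 - 163 \left(-1 - 489\right)\right) + 0 = \left(19383 - -79870\right) + 0 = \left(19383 + 79870\right) + 0 = 99253 + 0 = 99253$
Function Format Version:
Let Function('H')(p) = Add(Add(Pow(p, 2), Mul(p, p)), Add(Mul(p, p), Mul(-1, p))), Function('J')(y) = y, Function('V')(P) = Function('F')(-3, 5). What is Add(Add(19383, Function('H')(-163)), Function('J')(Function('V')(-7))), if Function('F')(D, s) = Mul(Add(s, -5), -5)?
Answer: 99253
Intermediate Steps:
Function('F')(D, s) = Add(25, Mul(-5, s)) (Function('F')(D, s) = Mul(Add(-5, s), -5) = Add(25, Mul(-5, s)))
Function('V')(P) = 0 (Function('V')(P) = Add(25, Mul(-5, 5)) = Add(25, -25) = 0)
Function('H')(p) = Add(Mul(-1, p), Mul(3, Pow(p, 2))) (Function('H')(p) = Add(Add(Pow(p, 2), Pow(p, 2)), Add(Pow(p, 2), Mul(-1, p))) = Add(Mul(2, Pow(p, 2)), Add(Pow(p, 2), Mul(-1, p))) = Add(Mul(-1, p), Mul(3, Pow(p, 2))))
Add(Add(19383, Function('H')(-163)), Function('J')(Function('V')(-7))) = Add(Add(19383, Mul(-163, Add(-1, Mul(3, -163)))), 0) = Add(Add(19383, Mul(-163, Add(-1, -489))), 0) = Add(Add(19383, Mul(-163, -490)), 0) = Add(Add(19383, 79870), 0) = Add(99253, 0) = 99253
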